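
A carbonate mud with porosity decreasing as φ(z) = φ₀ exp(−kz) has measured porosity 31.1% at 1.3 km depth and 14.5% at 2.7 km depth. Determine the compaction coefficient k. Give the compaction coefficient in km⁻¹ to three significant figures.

Athy: φ(z) = φ₀ e^(−kz) ⇒ φ₁/φ₂ = e^{k(z₂−z₁)} ⇒ k = ln(φ₁/φ₂)/(z₂−z₁)
k = ln(0.311/0.145) / (2.7 − 1.3) = ln(2.145) / 1.4 = 0.7631 / 1.4 = 0.545 km⁻¹

0.545 km⁻¹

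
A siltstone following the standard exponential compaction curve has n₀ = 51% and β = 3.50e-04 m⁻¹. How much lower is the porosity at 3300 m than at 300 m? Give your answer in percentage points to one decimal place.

29.8 percentage points

Working in km (1 km = 1000 m; β in km⁻¹ = β in m⁻¹ × 1000):
n(0.3) = 0.51·e^(−0.35×0.3) = 0.4592
n(3.3) = 0.51·e^(−0.35×3.3) = 0.1607
Δn = 0.4592 − 0.1607 = 0.2985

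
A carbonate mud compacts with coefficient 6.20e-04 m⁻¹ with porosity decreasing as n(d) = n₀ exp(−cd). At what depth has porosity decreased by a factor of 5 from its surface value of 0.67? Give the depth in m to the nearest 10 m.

Working in km (1 km = 1000 m; c in km⁻¹ = c in m⁻¹ × 1000):
n/n₀ = 1/5 ⇒ exp(−c·d) = 1/5 ⇒ d = ln(5) / c
d = 1.6094 / 0.62 = 2.596 km

2600 m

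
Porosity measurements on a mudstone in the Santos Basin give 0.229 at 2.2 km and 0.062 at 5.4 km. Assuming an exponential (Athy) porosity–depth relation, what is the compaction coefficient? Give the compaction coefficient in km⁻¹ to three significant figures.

0.408 km⁻¹

Athy: phi(Z) = phi₀ e^(−cZ) ⇒ phi₁/phi₂ = e^{c(Z₂−Z₁)} ⇒ c = ln(phi₁/phi₂)/(Z₂−Z₁)
c = ln(0.229/0.062) / (5.4 − 2.2) = ln(3.694) / 3.2 = 1.3066 / 3.2 = 0.4083 km⁻¹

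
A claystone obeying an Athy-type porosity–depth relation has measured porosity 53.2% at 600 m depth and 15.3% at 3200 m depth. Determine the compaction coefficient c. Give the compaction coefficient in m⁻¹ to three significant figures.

0.000479 m⁻¹

Working in km (1 km = 1000 m; c in km⁻¹ = c in m⁻¹ × 1000):
Athy: phi(d) = phi₀ e^(−cd) ⇒ phi₁/phi₂ = e^{c(d₂−d₁)} ⇒ c = ln(phi₁/phi₂)/(d₂−d₁)
c = ln(0.532/0.153) / (3.2 − 0.6) = ln(3.477) / 2.6 = 1.2462 / 2.6 = 0.4793 km⁻¹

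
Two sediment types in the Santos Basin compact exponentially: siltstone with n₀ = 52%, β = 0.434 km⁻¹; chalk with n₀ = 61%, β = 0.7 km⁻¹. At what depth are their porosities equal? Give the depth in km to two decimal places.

Set n₀ₐ e^(−βₐd) = n₀ᵦ e^(−βᵦd) ⇒ ln(n₀ₐ/n₀ᵦ) = (βₐ − βᵦ)·d
d = ln(0.52/0.61) / (0.434 − 0.7) = -0.1596 / -0.266 = 0.600 km

0.60 km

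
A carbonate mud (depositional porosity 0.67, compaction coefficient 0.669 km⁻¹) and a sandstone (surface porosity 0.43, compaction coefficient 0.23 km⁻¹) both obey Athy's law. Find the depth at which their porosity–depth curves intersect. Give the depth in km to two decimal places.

Set phi₀ₐ e^(−cₐd) = phi₀ᵦ e^(−cᵦd) ⇒ ln(phi₀ₐ/phi₀ᵦ) = (cₐ − cᵦ)·d
d = ln(0.67/0.43) / (0.669 − 0.23) = 0.4435 / 0.439 = 1.010 km

1.01 km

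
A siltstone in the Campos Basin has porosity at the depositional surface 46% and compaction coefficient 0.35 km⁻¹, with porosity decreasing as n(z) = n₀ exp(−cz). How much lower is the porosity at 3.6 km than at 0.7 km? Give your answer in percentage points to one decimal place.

n(0.7) = 0.46·e^(−0.35×0.7) = 0.3600
n(3.6) = 0.46·e^(−0.35×3.6) = 0.1305
Δn = 0.3600 − 0.1305 = 0.2296

23.0 percentage points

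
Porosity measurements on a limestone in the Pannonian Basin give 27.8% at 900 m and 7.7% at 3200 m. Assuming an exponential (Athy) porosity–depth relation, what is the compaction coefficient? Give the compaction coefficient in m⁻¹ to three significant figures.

0.000558 m⁻¹

Working in km (1 km = 1000 m; k in km⁻¹ = k in m⁻¹ × 1000):
Athy: n(Z) = n₀ e^(−kZ) ⇒ n₁/n₂ = e^{k(Z₂−Z₁)} ⇒ k = ln(n₁/n₂)/(Z₂−Z₁)
k = ln(0.278/0.077) / (3.2 − 0.9) = ln(3.61) / 2.3 = 1.2838 / 2.3 = 0.5582 km⁻¹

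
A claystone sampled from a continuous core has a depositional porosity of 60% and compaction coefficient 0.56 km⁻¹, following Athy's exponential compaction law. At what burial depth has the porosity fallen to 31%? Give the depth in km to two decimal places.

1.18 km

Invert Athy's law: Z = ln(φ₀/φ) / β
Z = ln(0.6/0.31) / 0.56 = ln(1.935) / 0.56 = 0.6604 / 0.56 = 1.179 km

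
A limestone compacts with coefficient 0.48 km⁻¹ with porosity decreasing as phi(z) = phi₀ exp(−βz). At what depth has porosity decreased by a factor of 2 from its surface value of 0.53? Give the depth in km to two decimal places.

phi/phi₀ = 1/2 ⇒ exp(−β·z) = 1/2 ⇒ z = ln(2) / β
z = 0.6931 / 0.48 = 1.444 km

1.44 km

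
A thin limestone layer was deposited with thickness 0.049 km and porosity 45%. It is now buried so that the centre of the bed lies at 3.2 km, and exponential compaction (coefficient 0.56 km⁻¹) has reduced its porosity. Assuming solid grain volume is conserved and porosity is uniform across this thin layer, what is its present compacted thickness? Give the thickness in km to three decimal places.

0.029 km

Porosity at 3.2 km: n = 0.45·exp(−0.56×3.2) = 0.0750
Solid-volume conservation: h(1−n) = h₀(1−n₀) ⇒ h = h₀·(1−n₀)/(1−n)
h = 0.049 × (1 − 0.45)/(1 − 0.0750) = 0.049 × 0.5946 = 0.0291 km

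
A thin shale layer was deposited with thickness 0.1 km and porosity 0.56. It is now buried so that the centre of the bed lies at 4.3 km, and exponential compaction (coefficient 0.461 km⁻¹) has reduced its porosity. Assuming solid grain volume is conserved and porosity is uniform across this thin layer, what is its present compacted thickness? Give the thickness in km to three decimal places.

0.048 km

Porosity at 4.3 km: n = 0.56·exp(−0.461×4.3) = 0.0771
Solid-volume conservation: h(1−n) = h₀(1−n₀) ⇒ h = h₀·(1−n₀)/(1−n)
h = 0.1 × (1 − 0.56)/(1 − 0.0771) = 0.1 × 0.4768 = 0.0477 km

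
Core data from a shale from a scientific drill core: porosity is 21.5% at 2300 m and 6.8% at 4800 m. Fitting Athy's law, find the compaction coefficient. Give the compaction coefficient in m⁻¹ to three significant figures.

Working in km (1 km = 1000 m; k in km⁻¹ = k in m⁻¹ × 1000):
Athy: φ(z) = φ₀ e^(−kz) ⇒ φ₁/φ₂ = e^{k(z₂−z₁)} ⇒ k = ln(φ₁/φ₂)/(z₂−z₁)
k = ln(0.215/0.068) / (4.8 − 2.3) = ln(3.162) / 2.5 = 1.1511 / 2.5 = 0.4605 km⁻¹

0.000460 m⁻¹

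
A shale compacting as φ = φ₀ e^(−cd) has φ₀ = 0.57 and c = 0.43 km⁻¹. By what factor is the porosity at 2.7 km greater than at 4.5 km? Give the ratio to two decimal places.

2.17

φ(d₁)/φ(d₂) = e^(−c·d₁)/e^(−c·d₂) = e^{c(d₂−d₁)}
= exp(0.43 × 1.8) = exp(0.774) = 2.1684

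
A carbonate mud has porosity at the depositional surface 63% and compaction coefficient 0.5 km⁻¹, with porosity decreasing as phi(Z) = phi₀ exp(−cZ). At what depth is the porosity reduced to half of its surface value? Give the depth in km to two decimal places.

1.39 km

phi/phi₀ = 1/2 ⇒ exp(−c·Z) = 1/2 ⇒ Z = ln(2) / c
Z = 0.6931 / 0.5 = 1.386 km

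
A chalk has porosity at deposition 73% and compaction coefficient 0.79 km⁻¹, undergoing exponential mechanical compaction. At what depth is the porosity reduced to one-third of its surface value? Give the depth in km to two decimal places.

1.39 km

φ/φ₀ = 1/3 ⇒ exp(−β·z) = 1/3 ⇒ z = ln(3) / β
z = 1.0986 / 0.79 = 1.391 km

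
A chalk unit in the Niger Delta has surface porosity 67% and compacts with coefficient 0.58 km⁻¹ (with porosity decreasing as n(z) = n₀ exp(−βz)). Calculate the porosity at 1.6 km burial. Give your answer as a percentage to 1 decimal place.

26.5%

n = n₀·exp(−β·z) = 0.67 × exp(−0.58 × 1.6) = 0.67 × exp(−0.928)
  = 0.67 × 0.3953 = 0.2649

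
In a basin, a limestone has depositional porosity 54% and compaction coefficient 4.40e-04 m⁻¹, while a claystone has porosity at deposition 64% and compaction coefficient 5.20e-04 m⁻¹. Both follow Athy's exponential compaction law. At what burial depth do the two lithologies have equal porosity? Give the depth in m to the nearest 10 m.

Working in km (1 km = 1000 m; k in km⁻¹ = k in m⁻¹ × 1000):
Set phi₀ₐ e^(−kₐd) = phi₀ᵦ e^(−kᵦd) ⇒ ln(phi₀ₐ/phi₀ᵦ) = (kₐ − kᵦ)·d
d = ln(0.54/0.64) / (0.44 − 0.52) = -0.1699 / -0.08 = 2.124 km

2120 m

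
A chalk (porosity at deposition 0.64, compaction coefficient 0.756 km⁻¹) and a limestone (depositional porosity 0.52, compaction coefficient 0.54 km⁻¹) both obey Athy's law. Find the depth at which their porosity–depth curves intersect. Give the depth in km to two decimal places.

Set n₀ₐ e^(−cₐz) = n₀ᵦ e^(−cᵦz) ⇒ ln(n₀ₐ/n₀ᵦ) = (cₐ − cᵦ)·z
z = ln(0.64/0.52) / (0.756 − 0.54) = 0.2076 / 0.216 = 0.961 km

0.96 km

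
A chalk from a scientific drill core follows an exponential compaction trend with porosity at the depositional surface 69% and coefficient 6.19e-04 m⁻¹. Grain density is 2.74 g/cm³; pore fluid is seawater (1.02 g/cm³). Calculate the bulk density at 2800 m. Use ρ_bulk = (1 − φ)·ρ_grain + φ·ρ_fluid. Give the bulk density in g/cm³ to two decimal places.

2.53 g/cm³

Working in km (1 km = 1000 m; c in km⁻¹ = c in m⁻¹ × 1000):
Porosity at depth: n = 0.69·exp(−0.619×2.8) = 0.69×0.1767 = 0.1219
Bulk density: ρ_b = (1−n)ρ_g + n·ρ_f = 0.8781×2.74 + 0.1219×1.02
       = 2.406 + 0.124 = 2.530 g/cm³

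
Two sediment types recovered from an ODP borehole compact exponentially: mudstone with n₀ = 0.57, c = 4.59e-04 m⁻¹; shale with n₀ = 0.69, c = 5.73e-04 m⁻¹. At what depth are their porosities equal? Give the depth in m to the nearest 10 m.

Working in km (1 km = 1000 m; c in km⁻¹ = c in m⁻¹ × 1000):
Set n₀ₐ e^(−cₐz) = n₀ᵦ e^(−cᵦz) ⇒ ln(n₀ₐ/n₀ᵦ) = (cₐ − cᵦ)·z
z = ln(0.57/0.69) / (0.459 − 0.573) = -0.1911 / -0.114 = 1.676 km

1680 m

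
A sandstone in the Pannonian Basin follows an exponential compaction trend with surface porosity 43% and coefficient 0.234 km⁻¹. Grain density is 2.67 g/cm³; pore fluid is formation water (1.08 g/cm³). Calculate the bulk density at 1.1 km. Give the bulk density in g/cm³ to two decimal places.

2.14 g/cm³

Porosity at depth: n = 0.43·exp(−0.234×1.1) = 0.43×0.7731 = 0.3324
Bulk density: ρ_b = (1−n)ρ_g + n·ρ_f = 0.6676×2.67 + 0.3324×1.08
       = 1.782 + 0.359 = 2.141 g/cm³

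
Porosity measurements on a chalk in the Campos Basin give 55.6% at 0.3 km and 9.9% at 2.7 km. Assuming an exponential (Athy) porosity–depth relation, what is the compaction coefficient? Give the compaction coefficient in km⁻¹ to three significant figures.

Athy: n(z) = n₀ e^(−cz) ⇒ n₁/n₂ = e^{c(z₂−z₁)} ⇒ c = ln(n₁/n₂)/(z₂−z₁)
c = ln(0.556/0.099) / (2.7 − 0.3) = ln(5.616) / 2.4 = 1.7256 / 2.4 = 0.719 km⁻¹

0.719 km⁻¹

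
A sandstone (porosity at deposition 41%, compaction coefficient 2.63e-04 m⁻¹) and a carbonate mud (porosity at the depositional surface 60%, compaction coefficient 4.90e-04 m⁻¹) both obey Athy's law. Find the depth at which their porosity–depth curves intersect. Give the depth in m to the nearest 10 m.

1680 m

Working in km (1 km = 1000 m; c in km⁻¹ = c in m⁻¹ × 1000):
Set phi₀ₐ e^(−cₐZ) = phi₀ᵦ e^(−cᵦZ) ⇒ ln(phi₀ₐ/phi₀ᵦ) = (cₐ − cᵦ)·Z
Z = ln(0.41/0.6) / (0.263 − 0.49) = -0.3808 / -0.227 = 1.677 km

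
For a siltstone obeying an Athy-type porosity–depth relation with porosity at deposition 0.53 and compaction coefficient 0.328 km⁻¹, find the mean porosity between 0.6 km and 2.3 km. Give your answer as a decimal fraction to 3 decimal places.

0.334

⟨n⟩ = (1/(z₂−z₁)) ∫ n₀ e^(−cz) dz = n₀·(e^(−c·z₁) − e^(−c·z₂)) / (c·(z₂−z₁))
e^(−0.328×0.6) = 0.8214; e^(−0.328×2.3) = 0.4703
⟨n⟩ = 0.53 × (0.8214 − 0.4703) / (0.328 × 1.7) = 0.53 × 0.6296 = 0.3337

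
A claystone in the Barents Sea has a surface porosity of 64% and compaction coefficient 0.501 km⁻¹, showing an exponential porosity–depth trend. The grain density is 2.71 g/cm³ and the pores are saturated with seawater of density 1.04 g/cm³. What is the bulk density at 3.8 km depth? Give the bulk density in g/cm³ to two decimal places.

2.55 g/cm³

Porosity at depth: n = 0.64·exp(−0.501×3.8) = 0.64×0.1490 = 0.0954
Bulk density: ρ_b = (1−n)ρ_g + n·ρ_f = 0.9046×2.71 + 0.0954×1.04
       = 2.452 + 0.099 = 2.551 g/cm³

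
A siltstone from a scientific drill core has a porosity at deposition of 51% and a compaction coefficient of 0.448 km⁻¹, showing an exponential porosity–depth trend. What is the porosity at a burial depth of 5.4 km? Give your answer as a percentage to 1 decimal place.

4.5%

n = n₀·exp(−c·Z) = 0.51 × exp(−0.448 × 5.4) = 0.51 × exp(−2.419)
  = 0.51 × 0.0890 = 0.0454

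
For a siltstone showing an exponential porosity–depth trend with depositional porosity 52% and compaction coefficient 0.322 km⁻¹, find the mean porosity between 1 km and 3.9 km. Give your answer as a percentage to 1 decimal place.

24.5%

⟨n⟩ = (1/(z₂−z₁)) ∫ n₀ e^(−βz) dz = n₀·(e^(−β·z₁) − e^(−β·z₂)) / (β·(z₂−z₁))
e^(−0.322×1) = 0.7247; e^(−0.322×3.9) = 0.2848
⟨n⟩ = 0.52 × (0.7247 − 0.2848) / (0.322 × 2.9) = 0.52 × 0.4710 = 0.2449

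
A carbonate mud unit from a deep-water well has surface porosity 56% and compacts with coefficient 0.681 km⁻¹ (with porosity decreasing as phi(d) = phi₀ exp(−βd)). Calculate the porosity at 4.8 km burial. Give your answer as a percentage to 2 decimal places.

2.13%

phi = phi₀·exp(−β·d) = 0.56 × exp(−0.681 × 4.8) = 0.56 × exp(−3.269)
  = 0.56 × 0.0381 = 0.0213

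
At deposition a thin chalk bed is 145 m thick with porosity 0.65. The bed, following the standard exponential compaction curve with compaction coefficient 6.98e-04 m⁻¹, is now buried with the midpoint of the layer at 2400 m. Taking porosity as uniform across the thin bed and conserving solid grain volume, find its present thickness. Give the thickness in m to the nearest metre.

Working in km (1 km = 1000 m; k in km⁻¹ = k in m⁻¹ × 1000):
Porosity at 2.4 km: n = 0.65·exp(−0.698×2.4) = 0.1217
Solid-volume conservation: h(1−n) = h₀(1−n₀) ⇒ h = h₀·(1−n₀)/(1−n)
h = 0.145 × (1 − 0.65)/(1 − 0.1217) = 0.145 × 0.3985 = 0.0578 km

58 m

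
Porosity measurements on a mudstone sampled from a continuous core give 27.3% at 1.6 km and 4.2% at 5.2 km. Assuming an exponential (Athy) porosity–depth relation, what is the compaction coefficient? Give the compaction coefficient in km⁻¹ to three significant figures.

0.520 km⁻¹

Athy: n(z) = n₀ e^(−βz) ⇒ n₁/n₂ = e^{β(z₂−z₁)} ⇒ β = ln(n₁/n₂)/(z₂−z₁)
β = ln(0.273/0.042) / (5.2 − 1.6) = ln(6.5) / 3.6 = 1.8718 / 3.6 = 0.5199 km⁻¹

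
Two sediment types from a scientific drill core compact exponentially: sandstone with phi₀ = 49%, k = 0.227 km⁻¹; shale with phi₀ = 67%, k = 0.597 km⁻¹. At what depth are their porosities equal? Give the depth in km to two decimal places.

Set phi₀ₐ e^(−kₐz) = phi₀ᵦ e^(−kᵦz) ⇒ ln(phi₀ₐ/phi₀ᵦ) = (kₐ − kᵦ)·z
z = ln(0.49/0.67) / (0.227 − 0.597) = -0.3129 / -0.37 = 0.846 km

0.85 km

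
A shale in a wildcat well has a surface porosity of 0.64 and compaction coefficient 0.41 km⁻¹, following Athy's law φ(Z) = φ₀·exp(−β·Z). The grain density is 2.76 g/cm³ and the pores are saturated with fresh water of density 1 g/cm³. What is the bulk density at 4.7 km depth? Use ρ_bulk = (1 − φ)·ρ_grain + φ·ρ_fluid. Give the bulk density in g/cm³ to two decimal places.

2.60 g/cm³

Porosity at depth: φ = 0.64·exp(−0.41×4.7) = 0.64×0.1456 = 0.0932
Bulk density: ρ_b = (1−φ)ρ_g + φ·ρ_f = 0.9068×2.76 + 0.0932×1
       = 2.503 + 0.093 = 2.596 g/cm³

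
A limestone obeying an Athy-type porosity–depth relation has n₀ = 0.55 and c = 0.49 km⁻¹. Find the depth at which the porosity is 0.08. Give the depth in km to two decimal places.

3.93 km

Invert Athy's law: d = ln(n₀/n) / c
d = ln(0.55/0.08) / 0.49 = ln(6.875) / 0.49 = 1.9279 / 0.49 = 3.934 km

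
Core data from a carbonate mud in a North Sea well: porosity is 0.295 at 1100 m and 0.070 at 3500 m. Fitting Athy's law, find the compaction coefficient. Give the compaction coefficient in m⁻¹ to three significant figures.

0.000599 m⁻¹

Working in km (1 km = 1000 m; c in km⁻¹ = c in m⁻¹ × 1000):
Athy: n(Z) = n₀ e^(−cZ) ⇒ n₁/n₂ = e^{c(Z₂−Z₁)} ⇒ c = ln(n₁/n₂)/(Z₂−Z₁)
c = ln(0.295/0.07) / (3.5 − 1.1) = ln(4.214) / 2.4 = 1.4385 / 2.4 = 0.5994 km⁻¹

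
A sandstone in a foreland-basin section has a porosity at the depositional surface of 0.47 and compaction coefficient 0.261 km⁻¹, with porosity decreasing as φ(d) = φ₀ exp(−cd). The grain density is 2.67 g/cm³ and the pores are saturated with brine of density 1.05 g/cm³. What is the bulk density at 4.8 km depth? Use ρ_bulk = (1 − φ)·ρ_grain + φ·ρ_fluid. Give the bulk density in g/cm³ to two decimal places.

Porosity at depth: φ = 0.47·exp(−0.261×4.8) = 0.47×0.2857 = 0.1343
Bulk density: ρ_b = (1−φ)ρ_g + φ·ρ_f = 0.8657×2.67 + 0.1343×1.05
       = 2.311 + 0.141 = 2.452 g/cm³

2.45 g/cm³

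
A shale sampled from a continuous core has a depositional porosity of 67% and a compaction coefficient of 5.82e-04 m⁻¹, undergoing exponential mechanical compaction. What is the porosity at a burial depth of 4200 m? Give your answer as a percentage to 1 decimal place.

5.8%

Working in km (1 km = 1000 m; β in km⁻¹ = β in m⁻¹ × 1000):
n = n₀·exp(−β·d) = 0.67 × exp(−0.582 × 4.2) = 0.67 × exp(−2.444)
  = 0.67 × 0.0868 = 0.0581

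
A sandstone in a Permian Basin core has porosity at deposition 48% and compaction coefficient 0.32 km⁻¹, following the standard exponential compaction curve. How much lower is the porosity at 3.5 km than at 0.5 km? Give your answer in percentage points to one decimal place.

25.2 percentage points

phi(0.5) = 0.48·e^(−0.32×0.5) = 0.4090
phi(3.5) = 0.48·e^(−0.32×3.5) = 0.1566
Δphi = 0.4090 − 0.1566 = 0.2524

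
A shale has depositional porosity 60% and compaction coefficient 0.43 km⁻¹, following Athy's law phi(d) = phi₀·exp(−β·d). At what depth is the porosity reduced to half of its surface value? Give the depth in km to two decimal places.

1.61 km

phi/phi₀ = 1/2 ⇒ exp(−β·d) = 1/2 ⇒ d = ln(2) / β
d = 0.6931 / 0.43 = 1.612 km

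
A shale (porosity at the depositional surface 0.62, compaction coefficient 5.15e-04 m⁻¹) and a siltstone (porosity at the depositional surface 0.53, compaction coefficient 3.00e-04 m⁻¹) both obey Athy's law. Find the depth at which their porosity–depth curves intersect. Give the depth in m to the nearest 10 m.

Working in km (1 km = 1000 m; β in km⁻¹ = β in m⁻¹ × 1000):
Set φ₀ₐ e^(−βₐd) = φ₀ᵦ e^(−βᵦd) ⇒ ln(φ₀ₐ/φ₀ᵦ) = (βₐ − βᵦ)·d
d = ln(0.62/0.53) / (0.515 − 0.3) = 0.1568 / 0.215 = 0.729 km

730 m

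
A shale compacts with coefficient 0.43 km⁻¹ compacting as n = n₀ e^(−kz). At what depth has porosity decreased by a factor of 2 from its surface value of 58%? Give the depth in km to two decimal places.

1.61 km

n/n₀ = 1/2 ⇒ exp(−k·z) = 1/2 ⇒ z = ln(2) / k
z = 0.6931 / 0.43 = 1.612 km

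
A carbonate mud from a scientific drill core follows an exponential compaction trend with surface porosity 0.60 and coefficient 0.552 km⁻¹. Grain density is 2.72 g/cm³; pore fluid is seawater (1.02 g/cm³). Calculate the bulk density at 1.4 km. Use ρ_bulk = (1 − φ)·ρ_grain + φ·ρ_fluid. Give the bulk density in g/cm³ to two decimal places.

2.25 g/cm³

Porosity at depth: n = 0.6·exp(−0.552×1.4) = 0.6×0.4617 = 0.2770
Bulk density: ρ_b = (1−n)ρ_g + n·ρ_f = 0.7230×2.72 + 0.2770×1.02
       = 1.966 + 0.283 = 2.249 g/cm³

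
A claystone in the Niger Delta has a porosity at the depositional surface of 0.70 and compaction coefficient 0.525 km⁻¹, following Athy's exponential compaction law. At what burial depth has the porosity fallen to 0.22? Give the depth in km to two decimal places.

2.20 km

Invert Athy's law: z = ln(n₀/n) / k
z = ln(0.7/0.22) / 0.525 = ln(3.182) / 0.525 = 1.1575 / 0.525 = 2.205 km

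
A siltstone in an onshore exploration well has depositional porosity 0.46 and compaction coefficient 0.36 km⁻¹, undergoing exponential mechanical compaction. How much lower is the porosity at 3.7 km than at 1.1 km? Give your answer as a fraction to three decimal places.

0.188

phi(1.1) = 0.46·e^(−0.36×1.1) = 0.3096
phi(3.7) = 0.46·e^(−0.36×3.7) = 0.1214
Δphi = 0.3096 − 0.1214 = 0.1882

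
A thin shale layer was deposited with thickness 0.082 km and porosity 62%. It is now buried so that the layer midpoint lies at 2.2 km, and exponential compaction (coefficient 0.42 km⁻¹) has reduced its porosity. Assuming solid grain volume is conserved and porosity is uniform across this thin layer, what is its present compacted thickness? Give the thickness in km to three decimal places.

0.041 km

Porosity at 2.2 km: phi = 0.62·exp(−0.42×2.2) = 0.2461
Solid-volume conservation: h(1−phi) = h₀(1−phi₀) ⇒ h = h₀·(1−phi₀)/(1−phi)
h = 0.082 × (1 − 0.62)/(1 − 0.2461) = 0.082 × 0.5040 = 0.0413 km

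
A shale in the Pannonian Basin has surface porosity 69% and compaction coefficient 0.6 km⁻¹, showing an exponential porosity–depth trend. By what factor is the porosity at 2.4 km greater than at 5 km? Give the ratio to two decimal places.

4.76

φ(d₁)/φ(d₂) = e^(−β·d₁)/e^(−β·d₂) = e^{β(d₂−d₁)}
= exp(0.6 × 2.6) = exp(1.56) = 4.7588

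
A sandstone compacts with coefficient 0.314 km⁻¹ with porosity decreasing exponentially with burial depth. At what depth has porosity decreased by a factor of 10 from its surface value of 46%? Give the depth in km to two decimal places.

7.33 km

n/n₀ = 1/10 ⇒ exp(−β·d) = 1/10 ⇒ d = ln(10) / β
d = 2.3026 / 0.314 = 7.333 km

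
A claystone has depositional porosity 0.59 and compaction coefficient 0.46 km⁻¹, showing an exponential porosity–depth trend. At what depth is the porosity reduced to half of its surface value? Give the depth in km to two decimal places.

phi/phi₀ = 1/2 ⇒ exp(−c·z) = 1/2 ⇒ z = ln(2) / c
z = 0.6931 / 0.46 = 1.507 km

1.51 km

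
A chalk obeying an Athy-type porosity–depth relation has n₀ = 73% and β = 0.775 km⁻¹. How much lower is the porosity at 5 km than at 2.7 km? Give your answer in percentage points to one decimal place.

n(2.7) = 0.73·e^(−0.775×2.7) = 0.0901
n(5) = 0.73·e^(−0.775×5) = 0.0152
Δn = 0.0901 − 0.0152 = 0.0749

7.5 percentage points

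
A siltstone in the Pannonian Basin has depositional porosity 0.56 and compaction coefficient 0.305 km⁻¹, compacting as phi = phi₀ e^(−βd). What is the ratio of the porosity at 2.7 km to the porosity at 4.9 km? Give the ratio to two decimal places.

1.96

phi(d₁)/phi(d₂) = e^(−β·d₁)/e^(−β·d₂) = e^{β(d₂−d₁)}
= exp(0.305 × 2.2) = exp(0.671) = 1.9562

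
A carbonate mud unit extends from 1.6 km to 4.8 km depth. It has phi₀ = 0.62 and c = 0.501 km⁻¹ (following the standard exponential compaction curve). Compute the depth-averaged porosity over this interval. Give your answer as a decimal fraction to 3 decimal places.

0.139

⟨phi⟩ = (1/(d₂−d₁)) ∫ phi₀ e^(−cd) dd = phi₀·(e^(−c·d₁) − e^(−c·d₂)) / (c·(d₂−d₁))
e^(−0.501×1.6) = 0.4486; e^(−0.501×4.8) = 0.0903
⟨phi⟩ = 0.62 × (0.4486 − 0.0903) / (0.501 × 3.2) = 0.62 × 0.2235 = 0.1386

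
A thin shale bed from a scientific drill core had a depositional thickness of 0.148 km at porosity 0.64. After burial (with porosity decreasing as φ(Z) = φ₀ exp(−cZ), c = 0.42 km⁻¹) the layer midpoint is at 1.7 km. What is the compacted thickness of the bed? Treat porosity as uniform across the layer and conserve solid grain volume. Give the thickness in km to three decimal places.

Porosity at 1.7 km: φ = 0.64·exp(−0.42×1.7) = 0.3134
Solid-volume conservation: h(1−φ) = h₀(1−φ₀) ⇒ h = h₀·(1−φ₀)/(1−φ)
h = 0.148 × (1 − 0.64)/(1 − 0.3134) = 0.148 × 0.5243 = 0.0776 km

0.078 km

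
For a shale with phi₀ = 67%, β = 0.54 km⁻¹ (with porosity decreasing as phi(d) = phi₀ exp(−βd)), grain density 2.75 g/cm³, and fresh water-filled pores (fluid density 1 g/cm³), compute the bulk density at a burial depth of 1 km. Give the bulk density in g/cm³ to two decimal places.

Porosity at depth: phi = 0.67·exp(−0.54×1) = 0.67×0.5827 = 0.3904
Bulk density: ρ_b = (1−phi)ρ_g + phi·ρ_f = 0.6096×2.75 + 0.3904×1
       = 1.676 + 0.390 = 2.067 g/cm³

2.07 g/cm³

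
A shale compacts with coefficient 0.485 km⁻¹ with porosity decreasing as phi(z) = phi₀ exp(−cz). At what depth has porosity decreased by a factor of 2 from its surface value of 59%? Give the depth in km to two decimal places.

1.43 km

phi/phi₀ = 1/2 ⇒ exp(−c·z) = 1/2 ⇒ z = ln(2) / c
z = 0.6931 / 0.485 = 1.429 km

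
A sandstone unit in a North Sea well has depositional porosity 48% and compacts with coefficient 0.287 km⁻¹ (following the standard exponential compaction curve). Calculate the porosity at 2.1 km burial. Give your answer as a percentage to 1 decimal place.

φ = φ₀·exp(−k·z) = 0.48 × exp(−0.287 × 2.1) = 0.48 × exp(−0.6027)
  = 0.48 × 0.5473 = 0.2627

26.3%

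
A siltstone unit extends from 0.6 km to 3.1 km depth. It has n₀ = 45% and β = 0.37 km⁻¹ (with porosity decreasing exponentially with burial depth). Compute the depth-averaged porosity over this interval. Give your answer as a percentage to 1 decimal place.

⟨n⟩ = (1/(d₂−d₁)) ∫ n₀ e^(−βd) dd = n₀·(e^(−β·d₁) − e^(−β·d₂)) / (β·(d₂−d₁))
e^(−0.37×0.6) = 0.8009; e^(−0.37×3.1) = 0.3176
⟨n⟩ = 0.45 × (0.8009 − 0.3176) / (0.37 × 2.5) = 0.45 × 0.5225 = 0.2351

23.5%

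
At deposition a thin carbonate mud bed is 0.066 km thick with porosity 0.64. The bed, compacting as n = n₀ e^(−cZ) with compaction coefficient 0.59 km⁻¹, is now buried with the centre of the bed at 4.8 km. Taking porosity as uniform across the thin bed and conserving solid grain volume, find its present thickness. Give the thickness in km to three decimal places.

0.025 km

Porosity at 4.8 km: n = 0.64·exp(−0.59×4.8) = 0.0377
Solid-volume conservation: h(1−n) = h₀(1−n₀) ⇒ h = h₀·(1−n₀)/(1−n)
h = 0.066 × (1 − 0.64)/(1 − 0.0377) = 0.066 × 0.3741 = 0.0247 km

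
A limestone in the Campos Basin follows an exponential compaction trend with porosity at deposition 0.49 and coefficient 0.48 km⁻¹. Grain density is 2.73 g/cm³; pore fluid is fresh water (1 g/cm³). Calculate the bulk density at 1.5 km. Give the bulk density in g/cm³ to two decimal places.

Porosity at depth: n = 0.49·exp(−0.48×1.5) = 0.49×0.4868 = 0.2385
Bulk density: ρ_b = (1−n)ρ_g + n·ρ_f = 0.7615×2.73 + 0.2385×1
       = 2.079 + 0.239 = 2.317 g/cm³

2.32 g/cm³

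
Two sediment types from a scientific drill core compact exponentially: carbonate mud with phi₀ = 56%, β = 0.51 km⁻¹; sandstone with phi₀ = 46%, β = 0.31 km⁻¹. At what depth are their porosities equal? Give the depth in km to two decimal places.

Set phi₀ₐ e^(−βₐZ) = phi₀ᵦ e^(−βᵦZ) ⇒ ln(phi₀ₐ/phi₀ᵦ) = (βₐ − βᵦ)·Z
Z = ln(0.56/0.46) / (0.51 − 0.31) = 0.1967 / 0.2 = 0.984 km

0.98 km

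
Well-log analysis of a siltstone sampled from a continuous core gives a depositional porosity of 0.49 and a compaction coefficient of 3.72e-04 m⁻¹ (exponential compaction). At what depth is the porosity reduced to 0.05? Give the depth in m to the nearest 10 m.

Working in km (1 km = 1000 m; c in km⁻¹ = c in m⁻¹ × 1000):
Invert Athy's law: Z = ln(phi₀/phi) / c
Z = ln(0.49/0.05) / 0.372 = ln(9.8) / 0.372 = 2.2824 / 0.372 = 6.135 km

6140 m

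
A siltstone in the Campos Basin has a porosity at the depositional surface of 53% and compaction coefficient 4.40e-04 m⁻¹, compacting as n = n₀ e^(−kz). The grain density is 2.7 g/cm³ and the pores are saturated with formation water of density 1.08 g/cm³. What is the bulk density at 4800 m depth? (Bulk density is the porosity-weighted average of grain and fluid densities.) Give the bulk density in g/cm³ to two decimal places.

2.60 g/cm³

Working in km (1 km = 1000 m; k in km⁻¹ = k in m⁻¹ × 1000):
Porosity at depth: n = 0.53·exp(−0.44×4.8) = 0.53×0.1210 = 0.0641
Bulk density: ρ_b = (1−n)ρ_g + n·ρ_f = 0.9359×2.7 + 0.0641×1.08
       = 2.527 + 0.069 = 2.596 g/cm³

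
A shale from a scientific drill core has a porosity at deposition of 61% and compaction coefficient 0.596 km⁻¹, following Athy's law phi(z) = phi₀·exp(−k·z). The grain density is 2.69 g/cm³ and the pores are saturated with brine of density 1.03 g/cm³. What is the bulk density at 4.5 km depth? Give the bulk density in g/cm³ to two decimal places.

2.62 g/cm³

Porosity at depth: phi = 0.61·exp(−0.596×4.5) = 0.61×0.0684 = 0.0417
Bulk density: ρ_b = (1−phi)ρ_g + phi·ρ_f = 0.9583×2.69 + 0.0417×1.03
       = 2.578 + 0.043 = 2.621 g/cm³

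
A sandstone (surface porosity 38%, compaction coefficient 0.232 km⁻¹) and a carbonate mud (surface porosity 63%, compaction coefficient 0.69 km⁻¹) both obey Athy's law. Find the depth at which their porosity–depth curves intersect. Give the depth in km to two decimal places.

Set n₀ₐ e^(−cₐz) = n₀ᵦ e^(−cᵦz) ⇒ ln(n₀ₐ/n₀ᵦ) = (cₐ − cᵦ)·z
z = ln(0.38/0.63) / (0.232 − 0.69) = -0.5055 / -0.458 = 1.104 km

1.10 km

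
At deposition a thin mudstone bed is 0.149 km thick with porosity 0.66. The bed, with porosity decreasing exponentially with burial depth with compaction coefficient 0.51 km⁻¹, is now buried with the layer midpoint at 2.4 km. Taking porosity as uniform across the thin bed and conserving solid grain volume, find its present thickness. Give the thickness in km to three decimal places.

Porosity at 2.4 km: φ = 0.66·exp(−0.51×2.4) = 0.1941
Solid-volume conservation: h(1−φ) = h₀(1−φ₀) ⇒ h = h₀·(1−φ₀)/(1−φ)
h = 0.149 × (1 − 0.66)/(1 − 0.1941) = 0.149 × 0.4219 = 0.0629 km

0.063 km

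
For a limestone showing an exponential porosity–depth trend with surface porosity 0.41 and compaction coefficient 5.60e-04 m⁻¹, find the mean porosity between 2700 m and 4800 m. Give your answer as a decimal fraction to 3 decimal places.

Working in km (1 km = 1000 m; β in km⁻¹ = β in m⁻¹ × 1000):
⟨φ⟩ = (1/(z₂−z₁)) ∫ φ₀ e^(−βz) dz = φ₀·(e^(−β·z₁) − e^(−β·z₂)) / (β·(z₂−z₁))
e^(−0.56×2.7) = 0.2205; e^(−0.56×4.8) = 0.0680
⟨φ⟩ = 0.41 × (0.2205 − 0.0680) / (0.56 × 2.1) = 0.41 × 0.1296 = 0.0532

0.053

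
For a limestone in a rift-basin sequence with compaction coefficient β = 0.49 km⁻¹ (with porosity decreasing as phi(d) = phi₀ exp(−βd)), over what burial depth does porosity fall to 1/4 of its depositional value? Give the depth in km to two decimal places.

phi/phi₀ = 1/4 ⇒ exp(−β·d) = 1/4 ⇒ d = ln(4) / β
d = 1.3863 / 0.49 = 2.829 km

2.83 km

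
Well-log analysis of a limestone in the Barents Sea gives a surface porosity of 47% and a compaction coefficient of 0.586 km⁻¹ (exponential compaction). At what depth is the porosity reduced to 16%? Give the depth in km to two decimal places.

1.84 km

Invert Athy's law: z = ln(n₀/n) / β
z = ln(0.47/0.16) / 0.586 = ln(2.937) / 0.586 = 1.0776 / 0.586 = 1.839 km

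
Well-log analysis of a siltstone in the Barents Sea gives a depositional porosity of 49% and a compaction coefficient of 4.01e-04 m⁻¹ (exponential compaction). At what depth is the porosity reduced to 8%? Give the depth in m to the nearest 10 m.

4520 m

Working in km (1 km = 1000 m; β in km⁻¹ = β in m⁻¹ × 1000):
Invert Athy's law: d = ln(phi₀/phi) / β
d = ln(0.49/0.08) / 0.401 = ln(6.125) / 0.401 = 1.8124 / 0.401 = 4.520 km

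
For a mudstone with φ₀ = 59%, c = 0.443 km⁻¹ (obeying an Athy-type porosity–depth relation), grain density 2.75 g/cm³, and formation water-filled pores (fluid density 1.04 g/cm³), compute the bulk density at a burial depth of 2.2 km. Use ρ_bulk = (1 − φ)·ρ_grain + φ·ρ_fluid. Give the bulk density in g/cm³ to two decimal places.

2.37 g/cm³

Porosity at depth: φ = 0.59·exp(−0.443×2.2) = 0.59×0.3773 = 0.2226
Bulk density: ρ_b = (1−φ)ρ_g + φ·ρ_f = 0.7774×2.75 + 0.2226×1.04
       = 2.138 + 0.232 = 2.369 g/cm³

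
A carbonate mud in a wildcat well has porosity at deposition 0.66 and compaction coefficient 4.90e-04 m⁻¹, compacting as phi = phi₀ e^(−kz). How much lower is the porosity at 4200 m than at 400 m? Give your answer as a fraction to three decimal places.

Working in km (1 km = 1000 m; k in km⁻¹ = k in m⁻¹ × 1000):
phi(0.4) = 0.66·e^(−0.49×0.4) = 0.5425
phi(4.2) = 0.66·e^(−0.49×4.2) = 0.0843
Δphi = 0.5425 − 0.0843 = 0.4582

0.458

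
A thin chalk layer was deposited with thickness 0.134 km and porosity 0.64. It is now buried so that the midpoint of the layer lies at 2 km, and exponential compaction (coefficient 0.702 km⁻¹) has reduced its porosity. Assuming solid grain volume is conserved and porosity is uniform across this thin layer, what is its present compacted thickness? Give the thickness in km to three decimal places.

Porosity at 2 km: phi = 0.64·exp(−0.702×2) = 0.1572
Solid-volume conservation: h(1−phi) = h₀(1−phi₀) ⇒ h = h₀·(1−phi₀)/(1−phi)
h = 0.134 × (1 − 0.64)/(1 − 0.1572) = 0.134 × 0.4271 = 0.0572 km

0.057 km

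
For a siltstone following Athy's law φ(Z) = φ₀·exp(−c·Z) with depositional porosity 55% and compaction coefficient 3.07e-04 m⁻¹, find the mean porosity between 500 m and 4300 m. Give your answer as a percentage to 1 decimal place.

27.8%

Working in km (1 km = 1000 m; c in km⁻¹ = c in m⁻¹ × 1000):
⟨φ⟩ = (1/(Z₂−Z₁)) ∫ φ₀ e^(−cZ) dZ = φ₀·(e^(−c·Z₁) − e^(−c·Z₂)) / (c·(Z₂−Z₁))
e^(−0.307×0.5) = 0.8577; e^(−0.307×4.3) = 0.2671
⟨φ⟩ = 0.55 × (0.8577 − 0.2671) / (0.307 × 3.8) = 0.55 × 0.5063 = 0.2784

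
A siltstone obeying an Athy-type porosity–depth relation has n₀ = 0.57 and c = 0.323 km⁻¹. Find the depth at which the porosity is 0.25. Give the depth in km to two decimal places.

2.55 km

Invert Athy's law: z = ln(n₀/n) / c
z = ln(0.57/0.25) / 0.323 = ln(2.28) / 0.323 = 0.8242 / 0.323 = 2.552 km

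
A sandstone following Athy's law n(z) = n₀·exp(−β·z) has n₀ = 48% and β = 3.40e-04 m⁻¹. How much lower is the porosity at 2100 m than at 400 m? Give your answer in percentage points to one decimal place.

18.4 percentage points

Working in km (1 km = 1000 m; β in km⁻¹ = β in m⁻¹ × 1000):
n(0.4) = 0.48·e^(−0.34×0.4) = 0.4190
n(2.1) = 0.48·e^(−0.34×2.1) = 0.2350
Δn = 0.4190 − 0.2350 = 0.1839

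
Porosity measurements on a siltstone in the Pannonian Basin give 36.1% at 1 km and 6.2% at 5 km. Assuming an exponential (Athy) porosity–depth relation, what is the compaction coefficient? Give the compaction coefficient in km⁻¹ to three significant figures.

Athy: phi(d) = phi₀ e^(−βd) ⇒ phi₁/phi₂ = e^{β(d₂−d₁)} ⇒ β = ln(phi₁/phi₂)/(d₂−d₁)
β = ln(0.361/0.062) / (5 − 1) = ln(5.823) / 4 = 1.7617 / 4 = 0.4404 km⁻¹

0.440 km⁻¹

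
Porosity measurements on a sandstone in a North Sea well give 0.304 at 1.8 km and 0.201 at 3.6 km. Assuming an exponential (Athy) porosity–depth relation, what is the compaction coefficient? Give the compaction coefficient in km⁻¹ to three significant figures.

0.230 km⁻¹

Athy: φ(d) = φ₀ e^(−cd) ⇒ φ₁/φ₂ = e^{c(d₂−d₁)} ⇒ c = ln(φ₁/φ₂)/(d₂−d₁)
c = ln(0.304/0.201) / (3.6 − 1.8) = ln(1.512) / 1.8 = 0.4137 / 1.8 = 0.2298 km⁻¹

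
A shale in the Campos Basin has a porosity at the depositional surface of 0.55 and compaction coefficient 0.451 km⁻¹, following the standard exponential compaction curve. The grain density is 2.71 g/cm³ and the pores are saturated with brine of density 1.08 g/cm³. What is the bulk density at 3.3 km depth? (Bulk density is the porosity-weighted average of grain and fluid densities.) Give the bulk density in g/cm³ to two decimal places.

2.51 g/cm³

Porosity at depth: φ = 0.55·exp(−0.451×3.3) = 0.55×0.2258 = 0.1242
Bulk density: ρ_b = (1−φ)ρ_g + φ·ρ_f = 0.8758×2.71 + 0.1242×1.08
       = 2.374 + 0.134 = 2.508 g/cm³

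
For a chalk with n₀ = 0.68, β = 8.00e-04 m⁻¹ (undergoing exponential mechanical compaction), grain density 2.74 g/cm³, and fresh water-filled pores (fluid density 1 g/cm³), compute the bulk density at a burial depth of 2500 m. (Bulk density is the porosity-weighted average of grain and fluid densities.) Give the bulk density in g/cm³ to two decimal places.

Working in km (1 km = 1000 m; β in km⁻¹ = β in m⁻¹ × 1000):
Porosity at depth: n = 0.68·exp(−0.8×2.5) = 0.68×0.1353 = 0.0920
Bulk density: ρ_b = (1−n)ρ_g + n·ρ_f = 0.9080×2.74 + 0.0920×1
       = 2.488 + 0.092 = 2.580 g/cm³

2.58 g/cm³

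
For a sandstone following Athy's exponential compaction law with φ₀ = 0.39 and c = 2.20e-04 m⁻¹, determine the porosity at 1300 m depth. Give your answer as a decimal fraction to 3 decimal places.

Working in km (1 km = 1000 m; c in km⁻¹ = c in m⁻¹ × 1000):
φ = φ₀·exp(−c·d) = 0.39 × exp(−0.22 × 1.3) = 0.39 × exp(−0.286)
  = 0.39 × 0.7513 = 0.2930

0.293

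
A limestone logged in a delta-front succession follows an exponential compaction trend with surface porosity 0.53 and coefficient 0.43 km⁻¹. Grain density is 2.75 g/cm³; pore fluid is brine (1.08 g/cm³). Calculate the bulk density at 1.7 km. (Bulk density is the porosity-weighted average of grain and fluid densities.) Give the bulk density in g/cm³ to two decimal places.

2.32 g/cm³

Porosity at depth: φ = 0.53·exp(−0.43×1.7) = 0.53×0.4814 = 0.2552
Bulk density: ρ_b = (1−φ)ρ_g + φ·ρ_f = 0.7448×2.75 + 0.2552×1.08
       = 2.048 + 0.276 = 2.324 g/cm³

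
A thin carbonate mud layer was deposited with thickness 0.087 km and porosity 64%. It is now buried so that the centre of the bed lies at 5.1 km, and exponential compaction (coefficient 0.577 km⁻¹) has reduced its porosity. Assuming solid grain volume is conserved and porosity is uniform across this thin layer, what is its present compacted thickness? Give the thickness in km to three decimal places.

Porosity at 5.1 km: n = 0.64·exp(−0.577×5.1) = 0.0337
Solid-volume conservation: h(1−n) = h₀(1−n₀) ⇒ h = h₀·(1−n₀)/(1−n)
h = 0.087 × (1 − 0.64)/(1 − 0.0337) = 0.087 × 0.3726 = 0.0324 km

0.032 km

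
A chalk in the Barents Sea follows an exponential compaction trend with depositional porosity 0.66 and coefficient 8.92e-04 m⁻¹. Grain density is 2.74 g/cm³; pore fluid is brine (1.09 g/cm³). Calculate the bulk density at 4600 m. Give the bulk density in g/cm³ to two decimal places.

2.72 g/cm³

Working in km (1 km = 1000 m; β in km⁻¹ = β in m⁻¹ × 1000):
Porosity at depth: n = 0.66·exp(−0.892×4.6) = 0.66×0.0165 = 0.0109
Bulk density: ρ_b = (1−n)ρ_g + n·ρ_f = 0.9891×2.74 + 0.0109×1.09
       = 2.710 + 0.012 = 2.722 g/cm³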